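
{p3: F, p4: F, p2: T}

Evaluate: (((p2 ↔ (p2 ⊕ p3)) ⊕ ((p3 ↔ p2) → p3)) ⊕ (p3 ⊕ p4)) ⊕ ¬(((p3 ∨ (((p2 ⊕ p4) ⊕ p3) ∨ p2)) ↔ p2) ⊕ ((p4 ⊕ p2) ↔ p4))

p2 ⊕ p3 = T ⊕ F = T
p2 ↔ (p2 ⊕ p3) = T ↔ T = T
p3 ↔ p2 = F ↔ T = F
(p3 ↔ p2) → p3 = F → F = T
(p2 ↔ (p2 ⊕ p3)) ⊕ ((p3 ↔ p2) → p3) = T ⊕ T = F
p3 ⊕ p4 = F ⊕ F = F
((p2 ↔ (p2 ⊕ p3)) ⊕ ((p3 ↔ p2) → p3)) ⊕ (p3 ⊕ p4) = F ⊕ F = F
p2 ⊕ p4 = T ⊕ F = T
(p2 ⊕ p4) ⊕ p3 = T ⊕ F = T
((p2 ⊕ p4) ⊕ p3) ∨ p2 = T ∨ T = T
p3 ∨ (((p2 ⊕ p4) ⊕ p3) ∨ p2) = F ∨ T = T
(p3 ∨ (((p2 ⊕ p4) ⊕ p3) ∨ p2)) ↔ p2 = T ↔ T = T
p4 ⊕ p2 = F ⊕ T = T
(p4 ⊕ p2) ↔ p4 = T ↔ F = F
((p3 ∨ (((p2 ⊕ p4) ⊕ p3) ∨ p2)) ↔ p2) ⊕ ((p4 ⊕ p2) ↔ p4) = T ⊕ F = T
¬(((p3 ∨ (((p2 ⊕ p4) ⊕ p3) ∨ p2)) ↔ p2) ⊕ ((p4 ⊕ p2) ↔ p4)) = ¬T = F
(((p2 ↔ (p2 ⊕ p3)) ⊕ ((p3 ↔ p2) → p3)) ⊕ (p3 ⊕ p4)) ⊕ ¬(((p3 ∨ (((p2 ⊕ p4) ⊕ p3) ∨ p2)) ↔ p2) ⊕ ((p4 ⊕ p2) ↔ p4)) = F ⊕ F = F

F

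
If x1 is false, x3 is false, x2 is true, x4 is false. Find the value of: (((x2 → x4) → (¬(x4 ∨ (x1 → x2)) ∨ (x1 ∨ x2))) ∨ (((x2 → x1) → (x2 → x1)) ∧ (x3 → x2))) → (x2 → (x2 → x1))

F

x2 → x4 = T → F = F
x1 → x2 = F → T = T
x4 ∨ (x1 → x2) = F ∨ T = T
¬(x4 ∨ (x1 → x2)) = ¬T = F
x1 ∨ x2 = F ∨ T = T
¬(x4 ∨ (x1 → x2)) ∨ (x1 ∨ x2) = F ∨ T = T
(x2 → x4) → (¬(x4 ∨ (x1 → x2)) ∨ (x1 ∨ x2)) = F → T = T
x2 → x1 = T → F = F
x2 → x1 = T → F = F
(x2 → x1) → (x2 → x1) = F → F = T
x3 → x2 = F → T = T
((x2 → x1) → (x2 → x1)) ∧ (x3 → x2) = T ∧ T = T
((x2 → x4) → (¬(x4 ∨ (x1 → x2)) ∨ (x1 ∨ x2))) ∨ (((x2 → x1) → (x2 → x1)) ∧ (x3 → x2)) = T ∨ T = T
x2 → x1 = T → F = F
x2 → (x2 → x1) = T → F = F
(((x2 → x4) → (¬(x4 ∨ (x1 → x2)) ∨ (x1 ∨ x2))) ∨ (((x2 → x1) → (x2 → x1)) ∧ (x3 → x2))) → (x2 → (x2 → x1)) = T → F = F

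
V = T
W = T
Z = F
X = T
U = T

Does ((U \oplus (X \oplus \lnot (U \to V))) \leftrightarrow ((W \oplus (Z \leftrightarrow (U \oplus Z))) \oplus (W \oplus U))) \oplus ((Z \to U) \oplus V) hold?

U \to V = T \to T = T
\lnot (U \to V) = \lnot T = F
X \oplus \lnot (U \to V) = T \oplus F = T
U \oplus (X \oplus \lnot (U \to V)) = T \oplus T = F
U \oplus Z = T \oplus F = T
Z \leftrightarrow (U \oplus Z) = F \leftrightarrow T = F
W \oplus (Z \leftrightarrow (U \oplus Z)) = T \oplus F = T
W \oplus U = T \oplus T = F
(W \oplus (Z \leftrightarrow (U \oplus Z))) \oplus (W \oplus U) = T \oplus F = T
(U \oplus (X \oplus \lnot (U \to V))) \leftrightarrow ((W \oplus (Z \leftrightarrow (U \oplus Z))) \oplus (W \oplus U)) = F \leftrightarrow T = F
Z \to U = F \to T = T
(Z \to U) \oplus V = T \oplus T = F
((U \oplus (X \oplus \lnot (U \to V))) \leftrightarrow ((W \oplus (Z \leftrightarrow (U \oplus Z))) \oplus (W \oplus U))) \oplus ((Z \to U) \oplus V) = F \oplus F = F

F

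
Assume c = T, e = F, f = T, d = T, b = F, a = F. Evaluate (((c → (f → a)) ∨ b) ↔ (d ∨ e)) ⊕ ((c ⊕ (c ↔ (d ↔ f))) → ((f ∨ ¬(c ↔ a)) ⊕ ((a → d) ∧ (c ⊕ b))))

T

f → a = T → F = F
c → (f → a) = T → F = F
(c → (f → a)) ∨ b = F ∨ F = F
d ∨ e = T ∨ F = T
((c → (f → a)) ∨ b) ↔ (d ∨ e) = F ↔ T = F
d ↔ f = T ↔ T = T
c ↔ (d ↔ f) = T ↔ T = T
c ⊕ (c ↔ (d ↔ f)) = T ⊕ T = F
c ↔ a = T ↔ F = F
¬(c ↔ a) = ¬F = T
f ∨ ¬(c ↔ a) = T ∨ T = T
a → d = F → T = T
c ⊕ b = T ⊕ F = T
(a → d) ∧ (c ⊕ b) = T ∧ T = T
(f ∨ ¬(c ↔ a)) ⊕ ((a → d) ∧ (c ⊕ b)) = T ⊕ T = F
(c ⊕ (c ↔ (d ↔ f))) → ((f ∨ ¬(c ↔ a)) ⊕ ((a → d) ∧ (c ⊕ b))) = F → F = T
(((c → (f → a)) ∨ b) ↔ (d ∨ e)) ⊕ ((c ⊕ (c ↔ (d ↔ f))) → ((f ∨ ¬(c ↔ a)) ⊕ ((a → d) ∧ (c ⊕ b)))) = F ⊕ T = T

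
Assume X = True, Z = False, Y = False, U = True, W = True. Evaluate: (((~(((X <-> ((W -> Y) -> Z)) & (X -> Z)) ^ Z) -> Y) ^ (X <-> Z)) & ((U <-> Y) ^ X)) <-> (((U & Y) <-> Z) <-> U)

False

Substituting X=True, Z=False, Y=False, U=True, W=True:
W -> Y = True -> False = False
(W -> Y) -> Z = False -> False = True
X <-> ((W -> Y) -> Z) = True <-> True = True
X -> Z = True -> False = False
(X <-> ((W -> Y) -> Z)) & (X -> Z) = True & False = False
((X <-> ((W -> Y) -> Z)) & (X -> Z)) ^ Z = False ^ False = False
~(((X <-> ((W -> Y) -> Z)) & (X -> Z)) ^ Z) = ~False = True
~(((X <-> ((W -> Y) -> Z)) & (X -> Z)) ^ Z) -> Y = True -> False = False
X <-> Z = True <-> False = False
(~(((X <-> ((W -> Y) -> Z)) & (X -> Z)) ^ Z) -> Y) ^ (X <-> Z) = False ^ False = False
U <-> Y = True <-> False = False
(U <-> Y) ^ X = False ^ True = True
((~(((X <-> ((W -> Y) -> Z)) & (X -> Z)) ^ Z) -> Y) ^ (X <-> Z)) & ((U <-> Y) ^ X) = False & True = False
U & Y = True & False = False
(U & Y) <-> Z = False <-> False = True
((U & Y) <-> Z) <-> U = True <-> True = True
(((~(((X <-> ((W -> Y) -> Z)) & (X -> Z)) ^ Z) -> Y) ^ (X <-> Z)) & ((U <-> Y) ^ X)) <-> (((U & Y) <-> Z) <-> U) = False <-> True = False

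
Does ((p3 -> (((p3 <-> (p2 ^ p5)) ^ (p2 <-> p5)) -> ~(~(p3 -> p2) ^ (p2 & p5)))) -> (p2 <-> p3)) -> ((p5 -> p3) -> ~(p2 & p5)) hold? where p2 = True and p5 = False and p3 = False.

True

p2 ^ p5 = True ^ False = True
p3 <-> (p2 ^ p5) = False <-> True = False
p2 <-> p5 = True <-> False = False
(p3 <-> (p2 ^ p5)) ^ (p2 <-> p5) = False ^ False = False
p3 -> p2 = False -> True = True
~(p3 -> p2) = ~True = False
p2 & p5 = True & False = False
~(p3 -> p2) ^ (p2 & p5) = False ^ False = False
~(~(p3 -> p2) ^ (p2 & p5)) = ~False = True
((p3 <-> (p2 ^ p5)) ^ (p2 <-> p5)) -> ~(~(p3 -> p2) ^ (p2 & p5)) = False -> True = True
p3 -> (((p3 <-> (p2 ^ p5)) ^ (p2 <-> p5)) -> ~(~(p3 -> p2) ^ (p2 & p5))) = False -> True = True
p2 <-> p3 = True <-> False = False
(p3 -> (((p3 <-> (p2 ^ p5)) ^ (p2 <-> p5)) -> ~(~(p3 -> p2) ^ (p2 & p5)))) -> (p2 <-> p3) = True -> False = False
p5 -> p3 = False -> False = True
p2 & p5 = True & False = False
~(p2 & p5) = ~False = True
(p5 -> p3) -> ~(p2 & p5) = True -> True = True
((p3 -> (((p3 <-> (p2 ^ p5)) ^ (p2 <-> p5)) -> ~(~(p3 -> p2) ^ (p2 & p5)))) -> (p2 <-> p3)) -> ((p5 -> p3) -> ~(p2 & p5)) = False -> True = True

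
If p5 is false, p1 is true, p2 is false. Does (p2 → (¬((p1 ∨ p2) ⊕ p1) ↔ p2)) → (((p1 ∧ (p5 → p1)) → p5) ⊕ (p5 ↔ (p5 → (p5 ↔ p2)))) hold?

Substituting p5=False, p1=True, p2=False:
p1 ∨ p2 = True ∨ False = True
(p1 ∨ p2) ⊕ p1 = True ⊕ True = False
¬((p1 ∨ p2) ⊕ p1) = ¬False = True
¬((p1 ∨ p2) ⊕ p1) ↔ p2 = True ↔ False = False
p2 → (¬((p1 ∨ p2) ⊕ p1) ↔ p2) = False → False = True
p5 → p1 = False → True = True
p1 ∧ (p5 → p1) = True ∧ True = True
(p1 ∧ (p5 → p1)) → p5 = True → False = False
p5 ↔ p2 = False ↔ False = True
p5 → (p5 ↔ p2) = False → True = True
p5 ↔ (p5 → (p5 ↔ p2)) = False ↔ True = False
((p1 ∧ (p5 → p1)) → p5) ⊕ (p5 ↔ (p5 → (p5 ↔ p2))) = False ⊕ False = False
(p2 → (¬((p1 ∨ p2) ⊕ p1) ↔ p2)) → (((p1 ∧ (p5 → p1)) → p5) ⊕ (p5 ↔ (p5 → (p5 ↔ p2)))) = True → False = False

False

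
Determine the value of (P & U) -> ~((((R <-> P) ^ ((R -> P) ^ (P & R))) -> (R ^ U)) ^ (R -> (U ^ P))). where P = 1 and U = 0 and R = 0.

1

P & U = 1 & 0 = 0
R <-> P = 0 <-> 1 = 0
R -> P = 0 -> 1 = 1
P & R = 1 & 0 = 0
(R -> P) ^ (P & R) = 1 ^ 0 = 1
(R <-> P) ^ ((R -> P) ^ (P & R)) = 0 ^ 1 = 1
R ^ U = 0 ^ 0 = 0
((R <-> P) ^ ((R -> P) ^ (P & R))) -> (R ^ U) = 1 -> 0 = 0
U ^ P = 0 ^ 1 = 1
R -> (U ^ P) = 0 -> 1 = 1
(((R <-> P) ^ ((R -> P) ^ (P & R))) -> (R ^ U)) ^ (R -> (U ^ P)) = 0 ^ 1 = 1
~((((R <-> P) ^ ((R -> P) ^ (P & R))) -> (R ^ U)) ^ (R -> (U ^ P))) = ~1 = 0
(P & U) -> ~((((R <-> P) ^ ((R -> P) ^ (P & R))) -> (R ^ U)) ^ (R -> (U ^ P))) = 0 -> 0 = 1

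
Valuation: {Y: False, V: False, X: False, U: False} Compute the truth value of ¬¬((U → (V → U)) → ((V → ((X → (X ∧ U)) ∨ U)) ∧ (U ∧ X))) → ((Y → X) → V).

True

V → U = False → False = True
U → (V → U) = False → True = True
X ∧ U = False ∧ False = False
X → (X ∧ U) = False → False = True
(X → (X ∧ U)) ∨ U = True ∨ False = True
V → ((X → (X ∧ U)) ∨ U) = False → True = True
U ∧ X = False ∧ False = False
(V → ((X → (X ∧ U)) ∨ U)) ∧ (U ∧ X) = True ∧ False = False
(U → (V → U)) → ((V → ((X → (X ∧ U)) ∨ U)) ∧ (U ∧ X)) = True → False = False
¬((U → (V → U)) → ((V → ((X → (X ∧ U)) ∨ U)) ∧ (U ∧ X))) = ¬False = True
¬¬((U → (V → U)) → ((V → ((X → (X ∧ U)) ∨ U)) ∧ (U ∧ X))) = ¬True = False
Y → X = False → False = True
(Y → X) → V = True → False = False
¬¬((U → (V → U)) → ((V → ((X → (X ∧ U)) ∨ U)) ∧ (U ∧ X))) → ((Y → X) → V) = False → False = True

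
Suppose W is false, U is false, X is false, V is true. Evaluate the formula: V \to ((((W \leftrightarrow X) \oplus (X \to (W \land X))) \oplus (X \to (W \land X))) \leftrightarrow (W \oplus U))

W \leftrightarrow X = F \leftrightarrow F = T
W \land X = F \land F = F
X \to (W \land X) = F \to F = T
(W \leftrightarrow X) \oplus (X \to (W \land X)) = T \oplus T = F
W \land X = F \land F = F
X \to (W \land X) = F \to F = T
((W \leftrightarrow X) \oplus (X \to (W \land X))) \oplus (X \to (W \land X)) = F \oplus T = T
W \oplus U = F \oplus F = F
(((W \leftrightarrow X) \oplus (X \to (W \land X))) \oplus (X \to (W \land X))) \leftrightarrow (W \oplus U) = T \leftrightarrow F = F
V \to ((((W \leftrightarrow X) \oplus (X \to (W \land X))) \oplus (X \to (W \land X))) \leftrightarrow (W \oplus U)) = T \to F = F

F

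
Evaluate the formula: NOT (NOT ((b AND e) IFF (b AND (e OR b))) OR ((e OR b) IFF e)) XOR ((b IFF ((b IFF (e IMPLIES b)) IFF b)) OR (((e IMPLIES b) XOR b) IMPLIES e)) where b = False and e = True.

True

b AND e = False AND True = False
e OR b = True OR False = True
b AND (e OR b) = False AND True = False
(b AND e) IFF (b AND (e OR b)) = False IFF False = True
NOT ((b AND e) IFF (b AND (e OR b))) = NOT True = False
e OR b = True OR False = True
(e OR b) IFF e = True IFF True = True
NOT ((b AND e) IFF (b AND (e OR b))) OR ((e OR b) IFF e) = False OR True = True
NOT (NOT ((b AND e) IFF (b AND (e OR b))) OR ((e OR b) IFF e)) = NOT True = False
e IMPLIES b = True IMPLIES False = False
b IFF (e IMPLIES b) = False IFF False = True
(b IFF (e IMPLIES b)) IFF b = True IFF False = False
b IFF ((b IFF (e IMPLIES b)) IFF b) = False IFF False = True
e IMPLIES b = True IMPLIES False = False
(e IMPLIES b) XOR b = False XOR False = False
((e IMPLIES b) XOR b) IMPLIES e = False IMPLIES True = True
(b IFF ((b IFF (e IMPLIES b)) IFF b)) OR (((e IMPLIES b) XOR b) IMPLIES e) = True OR True = True
NOT (NOT ((b AND e) IFF (b AND (e OR b))) OR ((e OR b) IFF e)) XOR ((b IFF ((b IFF (e IMPLIES b)) IFF b)) OR (((e IMPLIES b) XOR b) IMPLIES e)) = False XOR True = True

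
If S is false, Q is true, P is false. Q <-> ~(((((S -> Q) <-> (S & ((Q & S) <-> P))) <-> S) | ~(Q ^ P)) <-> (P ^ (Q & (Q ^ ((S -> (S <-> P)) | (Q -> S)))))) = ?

T

S -> Q = F -> T = T
Q & S = T & F = F
(Q & S) <-> P = F <-> F = T
S & ((Q & S) <-> P) = F & T = F
(S -> Q) <-> (S & ((Q & S) <-> P)) = T <-> F = F
((S -> Q) <-> (S & ((Q & S) <-> P))) <-> S = F <-> F = T
Q ^ P = T ^ F = T
~(Q ^ P) = ~T = F
(((S -> Q) <-> (S & ((Q & S) <-> P))) <-> S) | ~(Q ^ P) = T | F = T
S <-> P = F <-> F = T
S -> (S <-> P) = F -> T = T
Q -> S = T -> F = F
(S -> (S <-> P)) | (Q -> S) = T | F = T
Q ^ ((S -> (S <-> P)) | (Q -> S)) = T ^ T = F
Q & (Q ^ ((S -> (S <-> P)) | (Q -> S))) = T & F = F
P ^ (Q & (Q ^ ((S -> (S <-> P)) | (Q -> S)))) = F ^ F = F
((((S -> Q) <-> (S & ((Q & S) <-> P))) <-> S) | ~(Q ^ P)) <-> (P ^ (Q & (Q ^ ((S -> (S <-> P)) | (Q -> S))))) = T <-> F = F
~(((((S -> Q) <-> (S & ((Q & S) <-> P))) <-> S) | ~(Q ^ P)) <-> (P ^ (Q & (Q ^ ((S -> (S <-> P)) | (Q -> S)))))) = ~F = T
Q <-> ~(((((S -> Q) <-> (S & ((Q & S) <-> P))) <-> S) | ~(Q ^ P)) <-> (P ^ (Q & (Q ^ ((S -> (S <-> P)) | (Q -> S)))))) = T <-> T = T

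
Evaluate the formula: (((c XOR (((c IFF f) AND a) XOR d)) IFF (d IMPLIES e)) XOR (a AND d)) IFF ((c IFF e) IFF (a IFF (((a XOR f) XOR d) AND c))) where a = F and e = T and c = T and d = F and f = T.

F

c IFF f = T IFF T = T
(c IFF f) AND a = T AND F = F
((c IFF f) AND a) XOR d = F XOR F = F
c XOR (((c IFF f) AND a) XOR d) = T XOR F = T
d IMPLIES e = F IMPLIES T = T
(c XOR (((c IFF f) AND a) XOR d)) IFF (d IMPLIES e) = T IFF T = T
a AND d = F AND F = F
((c XOR (((c IFF f) AND a) XOR d)) IFF (d IMPLIES e)) XOR (a AND d) = T XOR F = T
c IFF e = T IFF T = T
a XOR f = F XOR T = T
(a XOR f) XOR d = T XOR F = T
((a XOR f) XOR d) AND c = T AND T = T
a IFF (((a XOR f) XOR d) AND c) = F IFF T = F
(c IFF e) IFF (a IFF (((a XOR f) XOR d) AND c)) = T IFF F = F
(((c XOR (((c IFF f) AND a) XOR d)) IFF (d IMPLIES e)) XOR (a AND d)) IFF ((c IFF e) IFF (a IFF (((a XOR f) XOR d) AND c))) = T IFF F = F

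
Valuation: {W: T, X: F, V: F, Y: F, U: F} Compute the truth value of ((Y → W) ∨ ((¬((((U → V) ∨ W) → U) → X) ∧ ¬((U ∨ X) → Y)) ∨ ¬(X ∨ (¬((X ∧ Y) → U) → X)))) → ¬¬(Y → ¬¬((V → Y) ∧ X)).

Y → W = F → T = T
U → V = F → F = T
(U → V) ∨ W = T ∨ T = T
((U → V) ∨ W) → U = T → F = F
(((U → V) ∨ W) → U) → X = F → F = T
¬((((U → V) ∨ W) → U) → X) = ¬T = F
U ∨ X = F ∨ F = F
(U ∨ X) → Y = F → F = T
¬((U ∨ X) → Y) = ¬T = F
¬((((U → V) ∨ W) → U) → X) ∧ ¬((U ∨ X) → Y) = F ∧ F = F
X ∧ Y = F ∧ F = F
(X ∧ Y) → U = F → F = T
¬((X ∧ Y) → U) = ¬T = F
¬((X ∧ Y) → U) → X = F → F = T
X ∨ (¬((X ∧ Y) → U) → X) = F ∨ T = T
¬(X ∨ (¬((X ∧ Y) → U) → X)) = ¬T = F
(¬((((U → V) ∨ W) → U) → X) ∧ ¬((U ∨ X) → Y)) ∨ ¬(X ∨ (¬((X ∧ Y) → U) → X)) = F ∨ F = F
(Y → W) ∨ ((¬((((U → V) ∨ W) → U) → X) ∧ ¬((U ∨ X) → Y)) ∨ ¬(X ∨ (¬((X ∧ Y) → U) → X))) = T ∨ F = T
V → Y = F → F = T
(V → Y) ∧ X = T ∧ F = F
¬((V → Y) ∧ X) = ¬F = T
¬¬((V → Y) ∧ X) = ¬T = F
Y → ¬¬((V → Y) ∧ X) = F → F = T
¬(Y → ¬¬((V → Y) ∧ X)) = ¬T = F
¬¬(Y → ¬¬((V → Y) ∧ X)) = ¬F = T
((Y → W) ∨ ((¬((((U → V) ∨ W) → U) → X) ∧ ¬((U ∨ X) → Y)) ∨ ¬(X ∨ (¬((X ∧ Y) → U) → X)))) → ¬¬(Y → ¬¬((V → Y) ∧ X)) = T → T = T

T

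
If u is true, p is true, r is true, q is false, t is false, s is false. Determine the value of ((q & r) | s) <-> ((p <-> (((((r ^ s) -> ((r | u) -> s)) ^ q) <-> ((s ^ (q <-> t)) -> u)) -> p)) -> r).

0

q & r = 0 & 1 = 0
(q & r) | s = 0 | 0 = 0
r ^ s = 1 ^ 0 = 1
r | u = 1 | 1 = 1
(r | u) -> s = 1 -> 0 = 0
(r ^ s) -> ((r | u) -> s) = 1 -> 0 = 0
((r ^ s) -> ((r | u) -> s)) ^ q = 0 ^ 0 = 0
q <-> t = 0 <-> 0 = 1
s ^ (q <-> t) = 0 ^ 1 = 1
(s ^ (q <-> t)) -> u = 1 -> 1 = 1
(((r ^ s) -> ((r | u) -> s)) ^ q) <-> ((s ^ (q <-> t)) -> u) = 0 <-> 1 = 0
((((r ^ s) -> ((r | u) -> s)) ^ q) <-> ((s ^ (q <-> t)) -> u)) -> p = 0 -> 1 = 1
p <-> (((((r ^ s) -> ((r | u) -> s)) ^ q) <-> ((s ^ (q <-> t)) -> u)) -> p) = 1 <-> 1 = 1
(p <-> (((((r ^ s) -> ((r | u) -> s)) ^ q) <-> ((s ^ (q <-> t)) -> u)) -> p)) -> r = 1 -> 1 = 1
((q & r) | s) <-> ((p <-> (((((r ^ s) -> ((r | u) -> s)) ^ q) <-> ((s ^ (q <-> t)) -> u)) -> p)) -> r) = 0 <-> 1 = 0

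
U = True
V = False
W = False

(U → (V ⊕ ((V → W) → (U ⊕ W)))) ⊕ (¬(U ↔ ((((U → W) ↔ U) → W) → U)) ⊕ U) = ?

V → W = False → False = True
U ⊕ W = True ⊕ False = True
(V → W) → (U ⊕ W) = True → True = True
V ⊕ ((V → W) → (U ⊕ W)) = False ⊕ True = True
U → (V ⊕ ((V → W) → (U ⊕ W))) = True → True = True
U → W = True → False = False
(U → W) ↔ U = False ↔ True = False
((U → W) ↔ U) → W = False → False = True
(((U → W) ↔ U) → W) → U = True → True = True
U ↔ ((((U → W) ↔ U) → W) → U) = True ↔ True = True
¬(U ↔ ((((U → W) ↔ U) → W) → U)) = ¬True = False
¬(U ↔ ((((U → W) ↔ U) → W) → U)) ⊕ U = False ⊕ True = True
(U → (V ⊕ ((V → W) → (U ⊕ W)))) ⊕ (¬(U ↔ ((((U → W) ↔ U) → W) → U)) ⊕ U) = True ⊕ True = False

False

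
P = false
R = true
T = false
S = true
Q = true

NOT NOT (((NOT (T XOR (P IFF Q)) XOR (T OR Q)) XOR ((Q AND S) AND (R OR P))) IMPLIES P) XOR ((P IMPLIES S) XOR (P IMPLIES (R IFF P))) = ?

false

P IFF Q = false IFF true = false
T XOR (P IFF Q) = false XOR false = false
NOT (T XOR (P IFF Q)) = NOT false = true
T OR Q = false OR true = true
NOT (T XOR (P IFF Q)) XOR (T OR Q) = true XOR true = false
Q AND S = true AND true = true
R OR P = true OR false = true
(Q AND S) AND (R OR P) = true AND true = true
(NOT (T XOR (P IFF Q)) XOR (T OR Q)) XOR ((Q AND S) AND (R OR P)) = false XOR true = true
((NOT (T XOR (P IFF Q)) XOR (T OR Q)) XOR ((Q AND S) AND (R OR P))) IMPLIES P = true IMPLIES false = false
NOT (((NOT (T XOR (P IFF Q)) XOR (T OR Q)) XOR ((Q AND S) AND (R OR P))) IMPLIES P) = NOT false = true
NOT NOT (((NOT (T XOR (P IFF Q)) XOR (T OR Q)) XOR ((Q AND S) AND (R OR P))) IMPLIES P) = NOT true = false
P IMPLIES S = false IMPLIES true = true
R IFF P = true IFF false = false
P IMPLIES (R IFF P) = false IMPLIES false = true
(P IMPLIES S) XOR (P IMPLIES (R IFF P)) = true XOR true = false
NOT NOT (((NOT (T XOR (P IFF Q)) XOR (T OR Q)) XOR ((Q AND S) AND (R OR P))) IMPLIES P) XOR ((P IMPLIES S) XOR (P IMPLIES (R IFF P))) = false XOR false = false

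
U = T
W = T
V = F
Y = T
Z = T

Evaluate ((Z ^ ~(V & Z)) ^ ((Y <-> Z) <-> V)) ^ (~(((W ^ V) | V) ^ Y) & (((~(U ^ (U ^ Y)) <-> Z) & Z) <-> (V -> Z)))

F

V & Z = F & T = F
~(V & Z) = ~F = T
Z ^ ~(V & Z) = T ^ T = F
Y <-> Z = T <-> T = T
(Y <-> Z) <-> V = T <-> F = F
(Z ^ ~(V & Z)) ^ ((Y <-> Z) <-> V) = F ^ F = F
W ^ V = T ^ F = T
(W ^ V) | V = T | F = T
((W ^ V) | V) ^ Y = T ^ T = F
~(((W ^ V) | V) ^ Y) = ~F = T
U ^ Y = T ^ T = F
U ^ (U ^ Y) = T ^ F = T
~(U ^ (U ^ Y)) = ~T = F
~(U ^ (U ^ Y)) <-> Z = F <-> T = F
(~(U ^ (U ^ Y)) <-> Z) & Z = F & T = F
V -> Z = F -> T = T
((~(U ^ (U ^ Y)) <-> Z) & Z) <-> (V -> Z) = F <-> T = F
~(((W ^ V) | V) ^ Y) & (((~(U ^ (U ^ Y)) <-> Z) & Z) <-> (V -> Z)) = T & F = F
((Z ^ ~(V & Z)) ^ ((Y <-> Z) <-> V)) ^ (~(((W ^ V) | V) ^ Y) & (((~(U ^ (U ^ Y)) <-> Z) & Z) <-> (V -> Z))) = F ^ F = F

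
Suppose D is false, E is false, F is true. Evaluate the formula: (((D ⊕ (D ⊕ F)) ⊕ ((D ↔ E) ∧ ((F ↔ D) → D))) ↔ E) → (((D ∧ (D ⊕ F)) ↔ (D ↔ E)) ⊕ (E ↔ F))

False

D ⊕ F = False ⊕ True = True
D ⊕ (D ⊕ F) = False ⊕ True = True
D ↔ E = False ↔ False = True
F ↔ D = True ↔ False = False
(F ↔ D) → D = False → False = True
(D ↔ E) ∧ ((F ↔ D) → D) = True ∧ True = True
(D ⊕ (D ⊕ F)) ⊕ ((D ↔ E) ∧ ((F ↔ D) → D)) = True ⊕ True = False
((D ⊕ (D ⊕ F)) ⊕ ((D ↔ E) ∧ ((F ↔ D) → D))) ↔ E = False ↔ False = True
D ⊕ F = False ⊕ True = True
D ∧ (D ⊕ F) = False ∧ True = False
D ↔ E = False ↔ False = True
(D ∧ (D ⊕ F)) ↔ (D ↔ E) = False ↔ True = False
E ↔ F = False ↔ True = False
((D ∧ (D ⊕ F)) ↔ (D ↔ E)) ⊕ (E ↔ F) = False ⊕ False = False
(((D ⊕ (D ⊕ F)) ⊕ ((D ↔ E) ∧ ((F ↔ D) → D))) ↔ E) → (((D ∧ (D ⊕ F)) ↔ (D ↔ E)) ⊕ (E ↔ F)) = True → False = False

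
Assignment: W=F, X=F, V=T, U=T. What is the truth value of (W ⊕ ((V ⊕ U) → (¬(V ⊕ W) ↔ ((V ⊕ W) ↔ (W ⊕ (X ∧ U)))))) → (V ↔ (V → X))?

F

V ⊕ U = T ⊕ T = F
V ⊕ W = T ⊕ F = T
¬(V ⊕ W) = ¬T = F
V ⊕ W = T ⊕ F = T
X ∧ U = F ∧ T = F
W ⊕ (X ∧ U) = F ⊕ F = F
(V ⊕ W) ↔ (W ⊕ (X ∧ U)) = T ↔ F = F
¬(V ⊕ W) ↔ ((V ⊕ W) ↔ (W ⊕ (X ∧ U))) = F ↔ F = T
(V ⊕ U) → (¬(V ⊕ W) ↔ ((V ⊕ W) ↔ (W ⊕ (X ∧ U)))) = F → T = T
W ⊕ ((V ⊕ U) → (¬(V ⊕ W) ↔ ((V ⊕ W) ↔ (W ⊕ (X ∧ U))))) = F ⊕ T = T
V → X = T → F = F
V ↔ (V → X) = T ↔ F = F
(W ⊕ ((V ⊕ U) → (¬(V ⊕ W) ↔ ((V ⊕ W) ↔ (W ⊕ (X ∧ U)))))) → (V ↔ (V → X)) = T → F = F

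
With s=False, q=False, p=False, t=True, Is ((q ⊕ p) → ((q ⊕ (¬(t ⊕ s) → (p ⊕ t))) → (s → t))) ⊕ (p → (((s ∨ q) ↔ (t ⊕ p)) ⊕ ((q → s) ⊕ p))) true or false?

False

q ⊕ p = False ⊕ False = False
t ⊕ s = True ⊕ False = True
¬(t ⊕ s) = ¬True = False
p ⊕ t = False ⊕ True = True
¬(t ⊕ s) → (p ⊕ t) = False → True = True
q ⊕ (¬(t ⊕ s) → (p ⊕ t)) = False ⊕ True = True
s → t = False → True = True
(q ⊕ (¬(t ⊕ s) → (p ⊕ t))) → (s → t) = True → True = True
(q ⊕ p) → ((q ⊕ (¬(t ⊕ s) → (p ⊕ t))) → (s → t)) = False → True = True
s ∨ q = False ∨ False = False
t ⊕ p = True ⊕ False = True
(s ∨ q) ↔ (t ⊕ p) = False ↔ True = False
q → s = False → False = True
(q → s) ⊕ p = True ⊕ False = True
((s ∨ q) ↔ (t ⊕ p)) ⊕ ((q → s) ⊕ p) = False ⊕ True = True
p → (((s ∨ q) ↔ (t ⊕ p)) ⊕ ((q → s) ⊕ p)) = False → True = True
((q ⊕ p) → ((q ⊕ (¬(t ⊕ s) → (p ⊕ t))) → (s → t))) ⊕ (p → (((s ∨ q) ↔ (t ⊕ p)) ⊕ ((q → s) ⊕ p))) = True ⊕ True = False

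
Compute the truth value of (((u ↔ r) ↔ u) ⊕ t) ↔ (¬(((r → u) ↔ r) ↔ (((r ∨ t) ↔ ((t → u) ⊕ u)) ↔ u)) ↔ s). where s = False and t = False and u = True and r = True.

False

Substituting s=False, t=False, u=True, r=True:
u ↔ r = True ↔ True = True
(u ↔ r) ↔ u = True ↔ True = True
((u ↔ r) ↔ u) ⊕ t = True ⊕ False = True
r → u = True → True = True
(r → u) ↔ r = True ↔ True = True
r ∨ t = True ∨ False = True
t → u = False → True = True
(t → u) ⊕ u = True ⊕ True = False
(r ∨ t) ↔ ((t → u) ⊕ u) = True ↔ False = False
((r ∨ t) ↔ ((t → u) ⊕ u)) ↔ u = False ↔ True = False
((r → u) ↔ r) ↔ (((r ∨ t) ↔ ((t → u) ⊕ u)) ↔ u) = True ↔ False = False
¬(((r → u) ↔ r) ↔ (((r ∨ t) ↔ ((t → u) ⊕ u)) ↔ u)) = ¬False = True
¬(((r → u) ↔ r) ↔ (((r ∨ t) ↔ ((t → u) ⊕ u)) ↔ u)) ↔ s = True ↔ False = False
(((u ↔ r) ↔ u) ⊕ t) ↔ (¬(((r → u) ↔ r) ↔ (((r ∨ t) ↔ ((t → u) ⊕ u)) ↔ u)) ↔ s) = True ↔ False = False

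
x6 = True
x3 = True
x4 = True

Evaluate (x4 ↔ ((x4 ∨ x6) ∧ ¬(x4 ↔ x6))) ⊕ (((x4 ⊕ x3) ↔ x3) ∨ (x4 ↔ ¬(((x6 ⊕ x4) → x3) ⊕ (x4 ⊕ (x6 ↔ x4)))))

Substituting x6=True, x3=True, x4=True:
x4 ∨ x6 = True ∨ True = True
x4 ↔ x6 = True ↔ True = True
¬(x4 ↔ x6) = ¬True = False
(x4 ∨ x6) ∧ ¬(x4 ↔ x6) = True ∧ False = False
x4 ↔ ((x4 ∨ x6) ∧ ¬(x4 ↔ x6)) = True ↔ False = False
x4 ⊕ x3 = True ⊕ True = False
(x4 ⊕ x3) ↔ x3 = False ↔ True = False
x6 ⊕ x4 = True ⊕ True = False
(x6 ⊕ x4) → x3 = False → True = True
x6 ↔ x4 = True ↔ True = True
x4 ⊕ (x6 ↔ x4) = True ⊕ True = False
((x6 ⊕ x4) → x3) ⊕ (x4 ⊕ (x6 ↔ x4)) = True ⊕ False = True
¬(((x6 ⊕ x4) → x3) ⊕ (x4 ⊕ (x6 ↔ x4))) = ¬True = False
x4 ↔ ¬(((x6 ⊕ x4) → x3) ⊕ (x4 ⊕ (x6 ↔ x4))) = True ↔ False = False
((x4 ⊕ x3) ↔ x3) ∨ (x4 ↔ ¬(((x6 ⊕ x4) → x3) ⊕ (x4 ⊕ (x6 ↔ x4)))) = False ∨ False = False
(x4 ↔ ((x4 ∨ x6) ∧ ¬(x4 ↔ x6))) ⊕ (((x4 ⊕ x3) ↔ x3) ∨ (x4 ↔ ¬(((x6 ⊕ x4) → x3) ⊕ (x4 ⊕ (x6 ↔ x4))))) = False ⊕ False = False

False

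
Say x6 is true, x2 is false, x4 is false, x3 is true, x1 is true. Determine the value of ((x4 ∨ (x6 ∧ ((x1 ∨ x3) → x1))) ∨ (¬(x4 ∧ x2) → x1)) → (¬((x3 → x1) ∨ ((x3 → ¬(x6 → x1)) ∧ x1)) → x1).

T

x1 ∨ x3 = T ∨ T = T
(x1 ∨ x3) → x1 = T → T = T
x6 ∧ ((x1 ∨ x3) → x1) = T ∧ T = T
x4 ∨ (x6 ∧ ((x1 ∨ x3) → x1)) = F ∨ T = T
x4 ∧ x2 = F ∧ F = F
¬(x4 ∧ x2) = ¬F = T
¬(x4 ∧ x2) → x1 = T → T = T
(x4 ∨ (x6 ∧ ((x1 ∨ x3) → x1))) ∨ (¬(x4 ∧ x2) → x1) = T ∨ T = T
x3 → x1 = T → T = T
x6 → x1 = T → T = T
¬(x6 → x1) = ¬T = F
x3 → ¬(x6 → x1) = T → F = F
(x3 → ¬(x6 → x1)) ∧ x1 = F ∧ T = F
(x3 → x1) ∨ ((x3 → ¬(x6 → x1)) ∧ x1) = T ∨ F = T
¬((x3 → x1) ∨ ((x3 → ¬(x6 → x1)) ∧ x1)) = ¬T = F
¬((x3 → x1) ∨ ((x3 → ¬(x6 → x1)) ∧ x1)) → x1 = F → T = T
((x4 ∨ (x6 ∧ ((x1 ∨ x3) → x1))) ∨ (¬(x4 ∧ x2) → x1)) → (¬((x3 → x1) ∨ ((x3 → ¬(x6 → x1)) ∧ x1)) → x1) = T → T = T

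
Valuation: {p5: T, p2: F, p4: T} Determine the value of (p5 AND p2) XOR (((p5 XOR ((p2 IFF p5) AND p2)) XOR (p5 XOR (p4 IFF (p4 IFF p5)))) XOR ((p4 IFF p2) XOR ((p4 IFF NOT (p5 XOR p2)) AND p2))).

p5 AND p2 = T AND F = F
p2 IFF p5 = F IFF T = F
(p2 IFF p5) AND p2 = F AND F = F
p5 XOR ((p2 IFF p5) AND p2) = T XOR F = T
p4 IFF p5 = T IFF T = T
p4 IFF (p4 IFF p5) = T IFF T = T
p5 XOR (p4 IFF (p4 IFF p5)) = T XOR T = F
(p5 XOR ((p2 IFF p5) AND p2)) XOR (p5 XOR (p4 IFF (p4 IFF p5))) = T XOR F = T
p4 IFF p2 = T IFF F = F
p5 XOR p2 = T XOR F = T
NOT (p5 XOR p2) = NOT T = F
p4 IFF NOT (p5 XOR p2) = T IFF F = F
(p4 IFF NOT (p5 XOR p2)) AND p2 = F AND F = F
(p4 IFF p2) XOR ((p4 IFF NOT (p5 XOR p2)) AND p2) = F XOR F = F
((p5 XOR ((p2 IFF p5) AND p2)) XOR (p5 XOR (p4 IFF (p4 IFF p5)))) XOR ((p4 IFF p2) XOR ((p4 IFF NOT (p5 XOR p2)) AND p2)) = T XOR F = T
(p5 AND p2) XOR (((p5 XOR ((p2 IFF p5) AND p2)) XOR (p5 XOR (p4 IFF (p4 IFF p5)))) XOR ((p4 IFF p2) XOR ((p4 IFF NOT (p5 XOR p2)) AND p2))) = F XOR T = T

T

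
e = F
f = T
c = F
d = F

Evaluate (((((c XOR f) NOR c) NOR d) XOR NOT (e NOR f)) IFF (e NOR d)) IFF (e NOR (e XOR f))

T

c XOR f = F XOR T = T
(c XOR f) NOR c = T NOR F = F
((c XOR f) NOR c) NOR d = F NOR F = T
e NOR f = F NOR T = F
NOT (e NOR f) = NOT F = T
(((c XOR f) NOR c) NOR d) XOR NOT (e NOR f) = T XOR T = F
e NOR d = F NOR F = T
((((c XOR f) NOR c) NOR d) XOR NOT (e NOR f)) IFF (e NOR d) = F IFF T = F
e XOR f = F XOR T = T
e NOR (e XOR f) = F NOR T = F
(((((c XOR f) NOR c) NOR d) XOR NOT (e NOR f)) IFF (e NOR d)) IFF (e NOR (e XOR f)) = F IFF F = T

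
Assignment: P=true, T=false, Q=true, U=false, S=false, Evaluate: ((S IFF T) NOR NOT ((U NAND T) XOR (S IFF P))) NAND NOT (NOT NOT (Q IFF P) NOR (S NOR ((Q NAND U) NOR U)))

Substituting P=true, T=false, Q=true, U=false, S=false:
S IFF T = false IFF false = true
U NAND T = false NAND false = true
S IFF P = false IFF true = false
(U NAND T) XOR (S IFF P) = true XOR false = true
NOT ((U NAND T) XOR (S IFF P)) = NOT true = false
(S IFF T) NOR NOT ((U NAND T) XOR (S IFF P)) = true NOR false = false
Q IFF P = true IFF true = true
NOT (Q IFF P) = NOT true = false
NOT NOT (Q IFF P) = NOT false = true
Q NAND U = true NAND false = true
(Q NAND U) NOR U = true NOR false = false
S NOR ((Q NAND U) NOR U) = false NOR false = true
NOT NOT (Q IFF P) NOR (S NOR ((Q NAND U) NOR U)) = true NOR true = false
NOT (NOT NOT (Q IFF P) NOR (S NOR ((Q NAND U) NOR U))) = NOT false = true
((S IFF T) NOR NOT ((U NAND T) XOR (S IFF P))) NAND NOT (NOT NOT (Q IFF P) NOR (S NOR ((Q NAND U) NOR U))) = false NAND true = true

true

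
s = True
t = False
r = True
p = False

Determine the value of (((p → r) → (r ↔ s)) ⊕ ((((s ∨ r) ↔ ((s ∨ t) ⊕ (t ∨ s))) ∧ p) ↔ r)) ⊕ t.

True

p → r = False → True = True
r ↔ s = True ↔ True = True
(p → r) → (r ↔ s) = True → True = True
s ∨ r = True ∨ True = True
s ∨ t = True ∨ False = True
t ∨ s = False ∨ True = True
(s ∨ t) ⊕ (t ∨ s) = True ⊕ True = False
(s ∨ r) ↔ ((s ∨ t) ⊕ (t ∨ s)) = True ↔ False = False
((s ∨ r) ↔ ((s ∨ t) ⊕ (t ∨ s))) ∧ p = False ∧ False = False
(((s ∨ r) ↔ ((s ∨ t) ⊕ (t ∨ s))) ∧ p) ↔ r = False ↔ True = False
((p → r) → (r ↔ s)) ⊕ ((((s ∨ r) ↔ ((s ∨ t) ⊕ (t ∨ s))) ∧ p) ↔ r) = True ⊕ False = True
(((p → r) → (r ↔ s)) ⊕ ((((s ∨ r) ↔ ((s ∨ t) ⊕ (t ∨ s))) ∧ p) ↔ r)) ⊕ t = True ⊕ False = True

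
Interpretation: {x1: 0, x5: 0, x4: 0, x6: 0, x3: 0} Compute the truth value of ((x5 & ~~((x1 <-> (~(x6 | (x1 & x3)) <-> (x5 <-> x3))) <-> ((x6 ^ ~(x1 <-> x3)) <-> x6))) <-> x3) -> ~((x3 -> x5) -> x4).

Substituting x1=0, x5=0, x4=0, x6=0, x3=0:
x1 & x3 = 0 & 0 = 0
x6 | (x1 & x3) = 0 | 0 = 0
~(x6 | (x1 & x3)) = ~0 = 1
x5 <-> x3 = 0 <-> 0 = 1
~(x6 | (x1 & x3)) <-> (x5 <-> x3) = 1 <-> 1 = 1
x1 <-> (~(x6 | (x1 & x3)) <-> (x5 <-> x3)) = 0 <-> 1 = 0
x1 <-> x3 = 0 <-> 0 = 1
~(x1 <-> x3) = ~1 = 0
x6 ^ ~(x1 <-> x3) = 0 ^ 0 = 0
(x6 ^ ~(x1 <-> x3)) <-> x6 = 0 <-> 0 = 1
(x1 <-> (~(x6 | (x1 & x3)) <-> (x5 <-> x3))) <-> ((x6 ^ ~(x1 <-> x3)) <-> x6) = 0 <-> 1 = 0
~((x1 <-> (~(x6 | (x1 & x3)) <-> (x5 <-> x3))) <-> ((x6 ^ ~(x1 <-> x3)) <-> x6)) = ~0 = 1
~~((x1 <-> (~(x6 | (x1 & x3)) <-> (x5 <-> x3))) <-> ((x6 ^ ~(x1 <-> x3)) <-> x6)) = ~1 = 0
x5 & ~~((x1 <-> (~(x6 | (x1 & x3)) <-> (x5 <-> x3))) <-> ((x6 ^ ~(x1 <-> x3)) <-> x6)) = 0 & 0 = 0
(x5 & ~~((x1 <-> (~(x6 | (x1 & x3)) <-> (x5 <-> x3))) <-> ((x6 ^ ~(x1 <-> x3)) <-> x6))) <-> x3 = 0 <-> 0 = 1
x3 -> x5 = 0 -> 0 = 1
(x3 -> x5) -> x4 = 1 -> 0 = 0
~((x3 -> x5) -> x4) = ~0 = 1
((x5 & ~~((x1 <-> (~(x6 | (x1 & x3)) <-> (x5 <-> x3))) <-> ((x6 ^ ~(x1 <-> x3)) <-> x6))) <-> x3) -> ~((x3 -> x5) -> x4) = 1 -> 1 = 1

1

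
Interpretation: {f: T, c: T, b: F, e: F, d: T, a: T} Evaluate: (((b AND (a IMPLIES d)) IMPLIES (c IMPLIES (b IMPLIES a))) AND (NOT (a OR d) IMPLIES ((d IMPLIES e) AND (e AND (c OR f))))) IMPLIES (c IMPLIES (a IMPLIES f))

T

a IMPLIES d = T IMPLIES T = T
b AND (a IMPLIES d) = F AND T = F
b IMPLIES a = F IMPLIES T = T
c IMPLIES (b IMPLIES a) = T IMPLIES T = T
(b AND (a IMPLIES d)) IMPLIES (c IMPLIES (b IMPLIES a)) = F IMPLIES T = T
a OR d = T OR T = T
NOT (a OR d) = NOT T = F
d IMPLIES e = T IMPLIES F = F
c OR f = T OR T = T
e AND (c OR f) = F AND T = F
(d IMPLIES e) AND (e AND (c OR f)) = F AND F = F
NOT (a OR d) IMPLIES ((d IMPLIES e) AND (e AND (c OR f))) = F IMPLIES F = T
((b AND (a IMPLIES d)) IMPLIES (c IMPLIES (b IMPLIES a))) AND (NOT (a OR d) IMPLIES ((d IMPLIES e) AND (e AND (c OR f)))) = T AND T = T
a IMPLIES f = T IMPLIES T = T
c IMPLIES (a IMPLIES f) = T IMPLIES T = T
(((b AND (a IMPLIES d)) IMPLIES (c IMPLIES (b IMPLIES a))) AND (NOT (a OR d) IMPLIES ((d IMPLIES e) AND (e AND (c OR f))))) IMPLIES (c IMPLIES (a IMPLIES f)) = T IMPLIES T = T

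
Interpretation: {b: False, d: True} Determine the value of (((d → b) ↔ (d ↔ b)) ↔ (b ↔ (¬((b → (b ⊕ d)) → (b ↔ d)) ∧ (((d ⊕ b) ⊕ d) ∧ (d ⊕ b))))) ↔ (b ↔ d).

False

Substituting b=False, d=True:
d → b = True → False = False
d ↔ b = True ↔ False = False
(d → b) ↔ (d ↔ b) = False ↔ False = True
b ⊕ d = False ⊕ True = True
b → (b ⊕ d) = False → True = True
b ↔ d = False ↔ True = False
(b → (b ⊕ d)) → (b ↔ d) = True → False = False
¬((b → (b ⊕ d)) → (b ↔ d)) = ¬False = True
d ⊕ b = True ⊕ False = True
(d ⊕ b) ⊕ d = True ⊕ True = False
d ⊕ b = True ⊕ False = True
((d ⊕ b) ⊕ d) ∧ (d ⊕ b) = False ∧ True = False
¬((b → (b ⊕ d)) → (b ↔ d)) ∧ (((d ⊕ b) ⊕ d) ∧ (d ⊕ b)) = True ∧ False = False
b ↔ (¬((b → (b ⊕ d)) → (b ↔ d)) ∧ (((d ⊕ b) ⊕ d) ∧ (d ⊕ b))) = False ↔ False = True
((d → b) ↔ (d ↔ b)) ↔ (b ↔ (¬((b → (b ⊕ d)) → (b ↔ d)) ∧ (((d ⊕ b) ⊕ d) ∧ (d ⊕ b)))) = True ↔ True = True
b ↔ d = False ↔ True = False
(((d → b) ↔ (d ↔ b)) ↔ (b ↔ (¬((b → (b ⊕ d)) → (b ↔ d)) ∧ (((d ⊕ b) ⊕ d) ∧ (d ⊕ b))))) ↔ (b ↔ d) = True ↔ False = False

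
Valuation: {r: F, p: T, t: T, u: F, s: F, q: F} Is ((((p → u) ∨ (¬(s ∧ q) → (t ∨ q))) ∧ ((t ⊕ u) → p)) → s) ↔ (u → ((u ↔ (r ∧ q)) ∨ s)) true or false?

Substituting r=F, p=T, t=T, u=F, s=F, q=F:
p → u = T → F = F
s ∧ q = F ∧ F = F
¬(s ∧ q) = ¬F = T
t ∨ q = T ∨ F = T
¬(s ∧ q) → (t ∨ q) = T → T = T
(p → u) ∨ (¬(s ∧ q) → (t ∨ q)) = F ∨ T = T
t ⊕ u = T ⊕ F = T
(t ⊕ u) → p = T → T = T
((p → u) ∨ (¬(s ∧ q) → (t ∨ q))) ∧ ((t ⊕ u) → p) = T ∧ T = T
(((p → u) ∨ (¬(s ∧ q) → (t ∨ q))) ∧ ((t ⊕ u) → p)) → s = T → F = F
r ∧ q = F ∧ F = F
u ↔ (r ∧ q) = F ↔ F = T
(u ↔ (r ∧ q)) ∨ s = T ∨ F = T
u → ((u ↔ (r ∧ q)) ∨ s) = F → T = T
((((p → u) ∨ (¬(s ∧ q) → (t ∨ q))) ∧ ((t ⊕ u) → p)) → s) ↔ (u → ((u ↔ (r ∧ q)) ∨ s)) = F ↔ T = F

F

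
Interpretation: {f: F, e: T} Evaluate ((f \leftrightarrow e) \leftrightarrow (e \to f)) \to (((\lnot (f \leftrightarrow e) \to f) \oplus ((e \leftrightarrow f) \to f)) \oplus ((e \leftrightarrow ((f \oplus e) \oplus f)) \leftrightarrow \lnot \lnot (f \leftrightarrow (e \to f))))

f \leftrightarrow e = F \leftrightarrow T = F
e \to f = T \to F = F
(f \leftrightarrow e) \leftrightarrow (e \to f) = F \leftrightarrow F = T
f \leftrightarrow e = F \leftrightarrow T = F
\lnot (f \leftrightarrow e) = \lnot F = T
\lnot (f \leftrightarrow e) \to f = T \to F = F
e \leftrightarrow f = T \leftrightarrow F = F
(e \leftrightarrow f) \to f = F \to F = T
(\lnot (f \leftrightarrow e) \to f) \oplus ((e \leftrightarrow f) \to f) = F \oplus T = T
f \oplus e = F \oplus T = T
(f \oplus e) \oplus f = T \oplus F = T
e \leftrightarrow ((f \oplus e) \oplus f) = T \leftrightarrow T = T
e \to f = T \to F = F
f \leftrightarrow (e \to f) = F \leftrightarrow F = T
\lnot (f \leftrightarrow (e \to f)) = \lnot T = F
\lnot \lnot (f \leftrightarrow (e \to f)) = \lnot F = T
(e \leftrightarrow ((f \oplus e) \oplus f)) \leftrightarrow \lnot \lnot (f \leftrightarrow (e \to f)) = T \leftrightarrow T = T
((\lnot (f \leftrightarrow e) \to f) \oplus ((e \leftrightarrow f) \to f)) \oplus ((e \leftrightarrow ((f \oplus e) \oplus f)) \leftrightarrow \lnot \lnot (f \leftrightarrow (e \to f))) = T \oplus T = F
((f \leftrightarrow e) \leftrightarrow (e \to f)) \to (((\lnot (f \leftrightarrow e) \to f) \oplus ((e \leftrightarrow f) \to f)) \oplus ((e \leftrightarrow ((f \oplus e) \oplus f)) \leftrightarrow \lnot \lnot (f \leftrightarrow (e \to f)))) = T \to F = F

F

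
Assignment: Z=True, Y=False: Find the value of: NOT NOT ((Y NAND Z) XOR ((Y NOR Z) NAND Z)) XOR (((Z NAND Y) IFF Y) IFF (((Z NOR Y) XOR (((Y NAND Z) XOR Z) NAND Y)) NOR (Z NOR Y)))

Y NAND Z = False NAND True = True
Y NOR Z = False NOR True = False
(Y NOR Z) NAND Z = False NAND True = True
(Y NAND Z) XOR ((Y NOR Z) NAND Z) = True XOR True = False
NOT ((Y NAND Z) XOR ((Y NOR Z) NAND Z)) = NOT False = True
NOT NOT ((Y NAND Z) XOR ((Y NOR Z) NAND Z)) = NOT True = False
Z NAND Y = True NAND False = True
(Z NAND Y) IFF Y = True IFF False = False
Z NOR Y = True NOR False = False
Y NAND Z = False NAND True = True
(Y NAND Z) XOR Z = True XOR True = False
((Y NAND Z) XOR Z) NAND Y = False NAND False = True
(Z NOR Y) XOR (((Y NAND Z) XOR Z) NAND Y) = False XOR True = True
Z NOR Y = True NOR False = False
((Z NOR Y) XOR (((Y NAND Z) XOR Z) NAND Y)) NOR (Z NOR Y) = True NOR False = False
((Z NAND Y) IFF Y) IFF (((Z NOR Y) XOR (((Y NAND Z) XOR Z) NAND Y)) NOR (Z NOR Y)) = False IFF False = True
NOT NOT ((Y NAND Z) XOR ((Y NOR Z) NAND Z)) XOR (((Z NAND Y) IFF Y) IFF (((Z NOR Y) XOR (((Y NAND Z) XOR Z) NAND Y)) NOR (Z NOR Y))) = False XOR True = True

True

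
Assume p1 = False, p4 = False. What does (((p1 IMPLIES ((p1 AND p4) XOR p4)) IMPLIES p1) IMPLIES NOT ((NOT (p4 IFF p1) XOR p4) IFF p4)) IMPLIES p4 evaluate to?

False

p1 AND p4 = False AND False = False
(p1 AND p4) XOR p4 = False XOR False = False
p1 IMPLIES ((p1 AND p4) XOR p4) = False IMPLIES False = True
(p1 IMPLIES ((p1 AND p4) XOR p4)) IMPLIES p1 = True IMPLIES False = False
p4 IFF p1 = False IFF False = True
NOT (p4 IFF p1) = NOT True = False
NOT (p4 IFF p1) XOR p4 = False XOR False = False
(NOT (p4 IFF p1) XOR p4) IFF p4 = False IFF False = True
NOT ((NOT (p4 IFF p1) XOR p4) IFF p4) = NOT True = False
((p1 IMPLIES ((p1 AND p4) XOR p4)) IMPLIES p1) IMPLIES NOT ((NOT (p4 IFF p1) XOR p4) IFF p4) = False IMPLIES False = True
(((p1 IMPLIES ((p1 AND p4) XOR p4)) IMPLIES p1) IMPLIES NOT ((NOT (p4 IFF p1) XOR p4) IFF p4)) IMPLIES p4 = True IMPLIES False = False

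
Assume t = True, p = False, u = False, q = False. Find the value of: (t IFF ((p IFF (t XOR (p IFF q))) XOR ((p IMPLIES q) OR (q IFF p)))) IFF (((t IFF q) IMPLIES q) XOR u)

p IFF q = False IFF False = True
t XOR (p IFF q) = True XOR True = False
p IFF (t XOR (p IFF q)) = False IFF False = True
p IMPLIES q = False IMPLIES False = True
q IFF p = False IFF False = True
(p IMPLIES q) OR (q IFF p) = True OR True = True
(p IFF (t XOR (p IFF q))) XOR ((p IMPLIES q) OR (q IFF p)) = True XOR True = False
t IFF ((p IFF (t XOR (p IFF q))) XOR ((p IMPLIES q) OR (q IFF p))) = True IFF False = False
t IFF q = True IFF False = False
(t IFF q) IMPLIES q = False IMPLIES False = True
((t IFF q) IMPLIES q) XOR u = True XOR False = True
(t IFF ((p IFF (t XOR (p IFF q))) XOR ((p IMPLIES q) OR (q IFF p)))) IFF (((t IFF q) IMPLIES q) XOR u) = False IFF True = False

False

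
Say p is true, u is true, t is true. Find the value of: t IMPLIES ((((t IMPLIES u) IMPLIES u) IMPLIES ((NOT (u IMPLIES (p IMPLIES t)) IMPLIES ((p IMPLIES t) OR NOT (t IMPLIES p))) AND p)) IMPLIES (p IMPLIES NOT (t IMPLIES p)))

false

t IMPLIES u = true IMPLIES true = true
(t IMPLIES u) IMPLIES u = true IMPLIES true = true
p IMPLIES t = true IMPLIES true = true
u IMPLIES (p IMPLIES t) = true IMPLIES true = true
NOT (u IMPLIES (p IMPLIES t)) = NOT true = false
p IMPLIES t = true IMPLIES true = true
t IMPLIES p = true IMPLIES true = true
NOT (t IMPLIES p) = NOT true = false
(p IMPLIES t) OR NOT (t IMPLIES p) = true OR false = true
NOT (u IMPLIES (p IMPLIES t)) IMPLIES ((p IMPLIES t) OR NOT (t IMPLIES p)) = false IMPLIES true = true
(NOT (u IMPLIES (p IMPLIES t)) IMPLIES ((p IMPLIES t) OR NOT (t IMPLIES p))) AND p = true AND true = true
((t IMPLIES u) IMPLIES u) IMPLIES ((NOT (u IMPLIES (p IMPLIES t)) IMPLIES ((p IMPLIES t) OR NOT (t IMPLIES p))) AND p) = true IMPLIES true = true
t IMPLIES p = true IMPLIES true = true
NOT (t IMPLIES p) = NOT true = false
p IMPLIES NOT (t IMPLIES p) = true IMPLIES false = false
(((t IMPLIES u) IMPLIES u) IMPLIES ((NOT (u IMPLIES (p IMPLIES t)) IMPLIES ((p IMPLIES t) OR NOT (t IMPLIES p))) AND p)) IMPLIES (p IMPLIES NOT (t IMPLIES p)) = true IMPLIES false = false
t IMPLIES ((((t IMPLIES u) IMPLIES u) IMPLIES ((NOT (u IMPLIES (p IMPLIES t)) IMPLIES ((p IMPLIES t) OR NOT (t IMPLIES p))) AND p)) IMPLIES (p IMPLIES NOT (t IMPLIES p))) = true IMPLIES false = false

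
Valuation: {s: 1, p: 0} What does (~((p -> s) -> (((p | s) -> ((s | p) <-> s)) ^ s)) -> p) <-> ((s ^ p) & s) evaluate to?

p -> s = 0 -> 1 = 1
p | s = 0 | 1 = 1
s | p = 1 | 0 = 1
(s | p) <-> s = 1 <-> 1 = 1
(p | s) -> ((s | p) <-> s) = 1 -> 1 = 1
((p | s) -> ((s | p) <-> s)) ^ s = 1 ^ 1 = 0
(p -> s) -> (((p | s) -> ((s | p) <-> s)) ^ s) = 1 -> 0 = 0
~((p -> s) -> (((p | s) -> ((s | p) <-> s)) ^ s)) = ~0 = 1
~((p -> s) -> (((p | s) -> ((s | p) <-> s)) ^ s)) -> p = 1 -> 0 = 0
s ^ p = 1 ^ 0 = 1
(s ^ p) & s = 1 & 1 = 1
(~((p -> s) -> (((p | s) -> ((s | p) <-> s)) ^ s)) -> p) <-> ((s ^ p) & s) = 0 <-> 1 = 0

0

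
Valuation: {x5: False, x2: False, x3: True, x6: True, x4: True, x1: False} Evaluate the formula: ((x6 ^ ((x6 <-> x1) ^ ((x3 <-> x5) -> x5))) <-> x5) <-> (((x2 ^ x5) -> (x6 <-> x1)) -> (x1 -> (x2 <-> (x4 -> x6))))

Substituting x5=False, x2=False, x3=True, x6=True, x4=True, x1=False:
x6 <-> x1 = True <-> False = False
x3 <-> x5 = True <-> False = False
(x3 <-> x5) -> x5 = False -> False = True
(x6 <-> x1) ^ ((x3 <-> x5) -> x5) = False ^ True = True
x6 ^ ((x6 <-> x1) ^ ((x3 <-> x5) -> x5)) = True ^ True = False
(x6 ^ ((x6 <-> x1) ^ ((x3 <-> x5) -> x5))) <-> x5 = False <-> False = True
x2 ^ x5 = False ^ False = False
x6 <-> x1 = True <-> False = False
(x2 ^ x5) -> (x6 <-> x1) = False -> False = True
x4 -> x6 = True -> True = True
x2 <-> (x4 -> x6) = False <-> True = False
x1 -> (x2 <-> (x4 -> x6)) = False -> False = True
((x2 ^ x5) -> (x6 <-> x1)) -> (x1 -> (x2 <-> (x4 -> x6))) = True -> True = True
((x6 ^ ((x6 <-> x1) ^ ((x3 <-> x5) -> x5))) <-> x5) <-> (((x2 ^ x5) -> (x6 <-> x1)) -> (x1 -> (x2 <-> (x4 -> x6)))) = True <-> True = True

True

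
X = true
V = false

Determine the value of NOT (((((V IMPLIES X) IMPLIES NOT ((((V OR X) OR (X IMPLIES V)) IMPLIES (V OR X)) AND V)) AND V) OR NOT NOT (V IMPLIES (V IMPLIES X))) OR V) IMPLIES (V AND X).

true

V IMPLIES X = false IMPLIES true = true
V OR X = false OR true = true
X IMPLIES V = true IMPLIES false = false
(V OR X) OR (X IMPLIES V) = true OR false = true
V OR X = false OR true = true
((V OR X) OR (X IMPLIES V)) IMPLIES (V OR X) = true IMPLIES true = true
(((V OR X) OR (X IMPLIES V)) IMPLIES (V OR X)) AND V = true AND false = false
NOT ((((V OR X) OR (X IMPLIES V)) IMPLIES (V OR X)) AND V) = NOT false = true
(V IMPLIES X) IMPLIES NOT ((((V OR X) OR (X IMPLIES V)) IMPLIES (V OR X)) AND V) = true IMPLIES true = true
((V IMPLIES X) IMPLIES NOT ((((V OR X) OR (X IMPLIES V)) IMPLIES (V OR X)) AND V)) AND V = true AND false = false
V IMPLIES X = false IMPLIES true = true
V IMPLIES (V IMPLIES X) = false IMPLIES true = true
NOT (V IMPLIES (V IMPLIES X)) = NOT true = false
NOT NOT (V IMPLIES (V IMPLIES X)) = NOT false = true
(((V IMPLIES X) IMPLIES NOT ((((V OR X) OR (X IMPLIES V)) IMPLIES (V OR X)) AND V)) AND V) OR NOT NOT (V IMPLIES (V IMPLIES X)) = false OR true = true
((((V IMPLIES X) IMPLIES NOT ((((V OR X) OR (X IMPLIES V)) IMPLIES (V OR X)) AND V)) AND V) OR NOT NOT (V IMPLIES (V IMPLIES X))) OR V = true OR false = true
NOT (((((V IMPLIES X) IMPLIES NOT ((((V OR X) OR (X IMPLIES V)) IMPLIES (V OR X)) AND V)) AND V) OR NOT NOT (V IMPLIES (V IMPLIES X))) OR V) = NOT true = false
V AND X = false AND true = false
NOT (((((V IMPLIES X) IMPLIES NOT ((((V OR X) OR (X IMPLIES V)) IMPLIES (V OR X)) AND V)) AND V) OR NOT NOT (V IMPLIES (V IMPLIES X))) OR V) IMPLIES (V AND X) = false IMPLIES false = true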